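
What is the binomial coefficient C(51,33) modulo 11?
4

Using Lucas' theorem:
Write n=51 and k=33 in base 11:
n in base 11: [4, 7]
k in base 11: [3, 0]
C(51,33) mod 11 = ∏ C(n_i, k_i) mod 11
Digit binomials (mod 11): C(4,3) = 4; C(7,0) = 1
Product: 4 × 1 = 4 ≡ 4 (mod 11)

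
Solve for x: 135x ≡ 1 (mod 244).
47

gcd(135, 244) = 1, so the inverse exists.
Extended Euclidean algorithm on (244, 135):
244 = 1 × 135 + 109  ⟹  109 = (1)·244 + (-1)·135
135 = 1 × 109 + 26  ⟹  26 = (-1)·244 + (2)·135
109 = 4 × 26 + 5  ⟹  5 = (5)·244 + (-9)·135
26 = 5 × 5 + 1  ⟹  1 = (-26)·244 + (47)·135
So (47)·135 ≡ 1 (mod 244), i.e. 135^(-1) ≡ 47 (mod 244).
Check: 135 × 47 = 6345 ≡ 1 (mod 244)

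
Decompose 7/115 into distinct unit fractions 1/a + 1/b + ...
1/17 + 1/489 + 1/955995

Greedy algorithm:
7/115: ceiling(115/7) = 17, use 1/17
4/1955: ceiling(1955/4) = 489, use 1/489
1/955995: ceiling(955995/1) = 955995, use 1/955995
Result: 7/115 = 1/17 + 1/489 + 1/955995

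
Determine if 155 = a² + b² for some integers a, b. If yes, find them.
Not possible

Factorization: 155 = 5 × 31
By Fermat: n is sum of two squares iff every prime p ≡ 3 (mod 4) appears to even power.
Prime(s) ≡ 3 (mod 4) with odd exponent: [(31, 1)]
Therefore 155 cannot be expressed as a² + b².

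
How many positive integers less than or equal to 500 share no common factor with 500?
200

500 = 2^2 × 5^3
φ(n) = n × ∏(1 - 1/p) for each prime p dividing n
φ(500) = 500 × (1 - 1/2) × (1 - 1/5) = 200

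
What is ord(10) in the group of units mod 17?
16

17 is prime, so ord(10) divides φ(17) = 16.
Divisors of 16: 1, 2, 4, 8, 16.
Repeated squaring: 10^1 ≡ 10, 10^2 ≡ 15, 10^4 ≡ 4, 10^8 ≡ 16, 10^16 ≡ 1 (mod 17).
Test 10^d mod 17 for each divisor d in increasing order:
10^1 ≡ 10
10^2 ≡ 15
10^4 ≡ 4
10^8 ≡ 16
10^16 ≡ 1  ← first divisor giving 1
The order is 16.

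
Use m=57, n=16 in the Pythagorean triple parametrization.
(2993, 1824, 3505)

Euclid's formula: a = m² - n², b = 2mn, c = m² + n²
m = 57, n = 16
a = 57² - 16² = 3249 - 256 = 2993
b = 2 × 57 × 16 = 1824
c = 57² + 16² = 3249 + 256 = 3505
Verification: 2993² + 1824² = 8958049 + 3326976 = 12285025 = 3505² ✓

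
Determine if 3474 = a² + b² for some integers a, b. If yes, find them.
15² + 57² (a=15, b=57)

Factorization: 3474 = 2 × 3^2 × 193
By Fermat: n is sum of two squares iff every prime p ≡ 3 (mod 4) appears to even power.
All primes ≡ 3 (mod 4) appear to even power.
Search a = 0, 1, 2, … for 3474 - a² a perfect square: first hit at a = 15: 3474 - 225 = 3249 = 57².
3474 = 15² + 57² = 225 + 3249 ✓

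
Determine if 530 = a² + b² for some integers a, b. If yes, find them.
1² + 23² (a=1, b=23)

Factorization: 530 = 2 × 5 × 53
By Fermat: n is sum of two squares iff every prime p ≡ 3 (mod 4) appears to even power.
All primes ≡ 3 (mod 4) appear to even power.
Search a = 0, 1, 2, … for 530 - a² a perfect square: first hit at a = 1: 530 - 1 = 529 = 23².
530 = 1² + 23² = 1 + 529 ✓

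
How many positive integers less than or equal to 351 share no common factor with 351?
216

351 = 3^3 × 13
φ(n) = n × ∏(1 - 1/p) for each prime p dividing n
φ(351) = 351 × (1 - 1/3) × (1 - 1/13) = 216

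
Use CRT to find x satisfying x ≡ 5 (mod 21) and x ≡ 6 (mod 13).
110

Using Chinese Remainder Theorem:
M = 21 × 13 = 273
M1 = 13, M2 = 21
y1 = 13^(-1) mod 21 = 13
y2 = 21^(-1) mod 13 = 5
x = (5×13×13 + 6×21×5) mod 273 = 110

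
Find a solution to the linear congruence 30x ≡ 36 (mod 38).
x ≡ 5 (mod 19)

gcd(30, 38) = 2, which divides 36, so solutions exist.
Divide through by 2: 15x ≡ 18 (mod 19).
Find 15^(-1) mod 19 by the extended Euclidean algorithm:
19 = 1 × 15 + 4  ⟹  4 = (1)·19 + (-1)·15
15 = 3 × 4 + 3  ⟹  3 = (-3)·19 + (4)·15
4 = 1 × 3 + 1  ⟹  1 = (4)·19 + (-5)·15
So (-5)·15 ≡ 1 (mod 19), i.e. 15^(-1) ≡ -5 ≡ 14 (mod 19).
x ≡ 14 × 18 = 252 ≡ 5 (mod 19).
Check: 30 × 5 = 150 ≡ 36 (mod 38).
x ≡ 5 (mod 19), giving 2 solutions mod 38.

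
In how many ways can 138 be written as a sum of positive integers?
12292341831

p(n) counts ways to write n as a sum of positive integers (order ignored).
Euler's pentagonal recurrence: p(k) = p(k-1) + p(k-2) - p(k-5) - p(k-7) + p(k-12) + p(k-15) - ... (offsets j(3j∓1)/2, signs ++--, p(0)=1, p(<0)=0).
DP table for k = 0..137: p(0)=1, p(1)=1, p(2)=2, p(3)=3, p(4)=5, p(5)=7, p(6)=11, p(7)=15, p(8)=22, p(9)=30, p(10)=42, p(11)=56, p(12)=77, p(13)=101, p(14)=135, p(15)=176, p(16)=231, p(17)=297, p(18)=385, p(19)=490, p(20)=627, p(21)=792, p(22)=1002, p(23)=1255, p(24)=1575, p(25)=1958, p(26)=2436, p(27)=3010, p(28)=3718, p(29)=4565, p(30)=5604, p(31)=6842, p(32)=8349, p(33)=10143, p(34)=12310, p(35)=14883, p(36)=17977, p(37)=21637, p(38)=26015, p(39)=31185, p(40)=37338, p(41)=44583, p(42)=53174, p(43)=63261, p(44)=75175, p(45)=89134, p(46)=105558, p(47)=124754, p(48)=147273, p(49)=173525, p(50)=204226, p(51)=239943, p(52)=281589, p(53)=329931, p(54)=386155, p(55)=451276, p(56)=526823, p(57)=614154, p(58)=715220, p(59)=831820, p(60)=966467, p(61)=1121505, p(62)=1300156, p(63)=1505499, p(64)=1741630, p(65)=2012558, p(66)=2323520, p(67)=2679689, p(68)=3087735, p(69)=3554345, p(70)=4087968, p(71)=4697205, p(72)=5392783, p(73)=6185689, p(74)=7089500, p(75)=8118264, p(76)=9289091, p(77)=10619863, p(78)=12132164, p(79)=13848650, p(80)=15796476, p(81)=18004327, p(82)=20506255, p(83)=23338469, p(84)=26543660, p(85)=30167357, p(86)=34262962, p(87)=38887673, p(88)=44108109, p(89)=49995925, p(90)=56634173, p(91)=64112359, p(92)=72533807, p(93)=82010177, p(94)=92669720, p(95)=104651419, p(96)=118114304, p(97)=133230930, p(98)=150198136, p(99)=169229875, p(100)=190569292, p(101)=214481126, p(102)=241265379, p(103)=271248950, p(104)=304801365, p(105)=342325709, p(106)=384276336, p(107)=431149389, p(108)=483502844, p(109)=541946240, p(110)=607163746, p(111)=679903203, p(112)=761002156, p(113)=851376628, p(114)=952050665, p(115)=1064144451, p(116)=1188908248, p(117)=1327710076, p(118)=1482074143, p(119)=1653668665, p(120)=1844349560, p(121)=2056148051, p(122)=2291320912, p(123)=2552338241, p(124)=2841940500, p(125)=3163127352, p(126)=3519222692, p(127)=3913864295, p(128)=4351078600, p(129)=4835271870, p(130)=5371315400, p(131)=5964539504, p(132)=6620830889, p(133)=7346629512, p(134)=8149040695, p(135)=9035836076, p(136)=10015581680, p(137)=11097645016.
Final step: p(138) = p(137) + p(136) - p(133) - p(131) + p(126) + p(123) - p(116) - p(112) + p(103) + p(98) - p(87) - p(81) + p(68) + p(61) - p(46) - p(38) + p(21) + p(12)
= 11097645016 + 10015581680 - 7346629512 - 5964539504 + 3519222692 + 2552338241 - 1188908248 - 761002156 + 271248950 + 150198136 - 38887673 - 18004327 + 3087735 + 1121505 - 105558 - 26015 + 792 + 77
= 12292341831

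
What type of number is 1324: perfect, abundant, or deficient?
deficient

Proper divisors of 1324: sum = 1 + 2 + 4 + 331 + 662 = 1000
Since 1000 < 1324, 1324 is deficient.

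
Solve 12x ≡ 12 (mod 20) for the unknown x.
x ≡ 1 (mod 5)

gcd(12, 20) = 4, which divides 12, so solutions exist.
Divide through by 4: 3x ≡ 3 (mod 5).
Find 3^(-1) mod 5 by the extended Euclidean algorithm:
5 = 1 × 3 + 2  ⟹  2 = (1)·5 + (-1)·3
3 = 1 × 2 + 1  ⟹  1 = (-1)·5 + (2)·3
So (2)·3 ≡ 1 (mod 5), i.e. 3^(-1) ≡ 2 (mod 5).
x ≡ 2 × 3 = 6 ≡ 1 (mod 5).
Check: 12 × 1 = 12 ≡ 12 (mod 20).
x ≡ 1 (mod 5), giving 4 solutions mod 20.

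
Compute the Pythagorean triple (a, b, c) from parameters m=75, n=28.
(4841, 4200, 6409)

Euclid's formula: a = m² - n², b = 2mn, c = m² + n²
m = 75, n = 28
a = 75² - 28² = 5625 - 784 = 4841
b = 2 × 75 × 28 = 4200
c = 75² + 28² = 5625 + 784 = 6409
Verification: 4841² + 4200² = 23435281 + 17640000 = 41075281 = 6409² ✓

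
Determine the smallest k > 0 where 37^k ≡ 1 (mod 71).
7

71 is prime, so ord(37) divides φ(71) = 70.
Divisors of 70: 1, 2, 5, 7, 10, 14, 35, 70.
Repeated squaring: 37^1 ≡ 37, 37^2 ≡ 20, 37^4 ≡ 45, 37^8 ≡ 37, 37^16 ≡ 20, 37^32 ≡ 45, 37^64 ≡ 37 (mod 71).
Test 37^d mod 71 for each divisor d in increasing order:
37^1 ≡ 37
37^2 ≡ 20
37^5 = 37^4·37^1 ≡ 32
37^7 = 37^4·37^2·37^1 ≡ 1  ← first divisor giving 1
The order is 7.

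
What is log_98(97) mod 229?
10

Baby-step giant-step with step n = ⌈√229⌉ = 16.
Baby steps 98^j mod 229 (j:value) for j=0..15: 0:1, 1:98, 2:215, 3:2, 4:196, 5:201, 6:4, 7:163, 8:173, 9:8, 10:97, 11:117, 12:16, 13:194, 14:5, 15:32.
h = 97 is already in the table at j=10, so x = 10.
Check: 98^10 ≡ 97 (mod 229).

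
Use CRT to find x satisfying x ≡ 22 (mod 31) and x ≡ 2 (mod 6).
146

Using Chinese Remainder Theorem:
M = 31 × 6 = 186
M1 = 6, M2 = 31
y1 = 6^(-1) mod 31 = 26
y2 = 31^(-1) mod 6 = 1
x = (22×6×26 + 2×31×1) mod 186 = 146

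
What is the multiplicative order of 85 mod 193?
6

193 is prime, so ord(85) divides φ(193) = 192.
Divisors of 192: 1, 2, 3, 4, 6, 8, 12, 16, 24, 32, 48, 64, 96, 192.
Repeated squaring: 85^1 ≡ 85, 85^2 ≡ 84, 85^4 ≡ 108, 85^8 ≡ 84, 85^16 ≡ 108, 85^32 ≡ 84, 85^64 ≡ 108, 85^128 ≡ 84 (mod 193).
Test 85^d mod 193 for each divisor d in increasing order:
85^1 ≡ 85
85^2 ≡ 84
85^3 = 85^2·85^1 ≡ 192
85^4 ≡ 108
85^6 = 85^4·85^2 ≡ 1  ← first divisor giving 1
The order is 6.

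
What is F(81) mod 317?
6

Matrix identity: Q^n = [[F_(n+1), F_n], [F_n, F_(n-1)]] with Q = [[1,1],[1,0]].
n = 81 = 1010001₂. Square-and-multiply, entries mod 317:
Q^1 = [[1,1],[1,0]]
Q^2 = (Q^1)² = [[2,1],[1,1]]
Q^5 = (Q^2)²·Q = [[8,5],[5,3]]
Q^10 = (Q^5)² = [[89,55],[55,34]]
Q^20 = (Q^10)² = [[168,108],[108,60]]
Q^40 = (Q^20)² = [[263,215],[215,48]]
Q^81 = (Q^40)²·Q = [[301,6],[6,295]]
F_81 mod 317 = Q^81[0][1] = 6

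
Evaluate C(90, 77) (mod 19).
14

Using Lucas' theorem:
Write n=90 and k=77 in base 19:
n in base 19: [4, 14]
k in base 19: [4, 1]
C(90,77) mod 19 = ∏ C(n_i, k_i) mod 19
Digit binomials (mod 19): C(4,4) = 1; C(14,1) = 14
Product: 1 × 14 = 14 ≡ 14 (mod 19)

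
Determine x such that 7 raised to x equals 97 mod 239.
101

Baby-step giant-step with step n = ⌈√239⌉ = 16.
Baby steps 7^j mod 239 (j:value) for j=0..15: 0:1, 1:7, 2:49, 3:104, 4:11, 5:77, 6:61, 7:188, 8:121, 9:130, 10:193, 11:156, 12:136, 13:235, 14:211, 15:43.
Giant-step multiplier: 7^(-16) ≡ 7^(238-16) = 7^222 ≡ 27 (mod 239).
Giant steps γ_i = 97·27^i mod 239: γ_0=97, γ_1=229, γ_2=208, γ_3=119, γ_4=106, γ_5=233, γ_6=77 (in table at j=5).
x = i·n + j = 6·16 + 5 = 101.
Check: 7^101 ≡ 97 (mod 239).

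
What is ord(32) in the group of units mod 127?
7

127 is prime, so ord(32) divides φ(127) = 126.
Divisors of 126: 1, 2, 3, 6, 7, 9, 14, 18, 21, 42, 63, 126.
Repeated squaring: 32^1 ≡ 32, 32^2 ≡ 8, 32^4 ≡ 64, 32^8 ≡ 32, 32^16 ≡ 8, 32^32 ≡ 64, 32^64 ≡ 32 (mod 127).
Test 32^d mod 127 for each divisor d in increasing order:
32^1 ≡ 32
32^2 ≡ 8
32^3 = 32^2·32^1 ≡ 2
32^6 = 32^4·32^2 ≡ 4
32^7 = 32^4·32^2·32^1 ≡ 1  ← first divisor giving 1
The order is 7.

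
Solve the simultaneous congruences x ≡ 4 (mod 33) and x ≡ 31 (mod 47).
1159

Using Chinese Remainder Theorem:
M = 33 × 47 = 1551
M1 = 47, M2 = 33
y1 = 47^(-1) mod 33 = 26
y2 = 33^(-1) mod 47 = 10
x = (4×47×26 + 31×33×10) mod 1551 = 1159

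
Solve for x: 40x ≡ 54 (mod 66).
x ≡ 3 (mod 33)

gcd(40, 66) = 2, which divides 54, so solutions exist.
Divide through by 2: 20x ≡ 27 (mod 33).
Find 20^(-1) mod 33 by the extended Euclidean algorithm:
33 = 1 × 20 + 13  ⟹  13 = (1)·33 + (-1)·20
20 = 1 × 13 + 7  ⟹  7 = (-1)·33 + (2)·20
13 = 1 × 7 + 6  ⟹  6 = (2)·33 + (-3)·20
7 = 1 × 6 + 1  ⟹  1 = (-3)·33 + (5)·20
So (5)·20 ≡ 1 (mod 33), i.e. 20^(-1) ≡ 5 (mod 33).
x ≡ 5 × 27 = 135 ≡ 3 (mod 33).
Check: 40 × 3 = 120 ≡ 54 (mod 66).
x ≡ 3 (mod 33), giving 2 solutions mod 66.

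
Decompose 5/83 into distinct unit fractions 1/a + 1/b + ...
1/17 + 1/706 + 1/996166

Greedy algorithm:
5/83: ceiling(83/5) = 17, use 1/17
2/1411: ceiling(1411/2) = 706, use 1/706
1/996166: ceiling(996166/1) = 996166, use 1/996166
Result: 5/83 = 1/17 + 1/706 + 1/996166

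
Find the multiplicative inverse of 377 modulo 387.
116

gcd(377, 387) = 1, so the inverse exists.
Extended Euclidean algorithm on (387, 377):
387 = 1 × 377 + 10  ⟹  10 = (1)·387 + (-1)·377
377 = 37 × 10 + 7  ⟹  7 = (-37)·387 + (38)·377
10 = 1 × 7 + 3  ⟹  3 = (38)·387 + (-39)·377
7 = 2 × 3 + 1  ⟹  1 = (-113)·387 + (116)·377
So (116)·377 ≡ 1 (mod 387), i.e. 377^(-1) ≡ 116 (mod 387).
Check: 377 × 116 = 43732 ≡ 1 (mod 387)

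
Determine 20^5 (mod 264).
56

Repeated squaring. Binary of 5 = 101.
20^1 ≡ 20 (mod 264); 20^2 ≡ 136 (mod 264); 20^4 ≡ 16 (mod 264)
20^5 = 20^1 × 20^4 ≡ 56 (mod 264)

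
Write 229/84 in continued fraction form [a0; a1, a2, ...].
[2; 1, 2, 1, 1, 1, 7]

Euclidean algorithm steps:
229 = 2 × 84 + 61
84 = 1 × 61 + 23
61 = 2 × 23 + 15
23 = 1 × 15 + 8
15 = 1 × 8 + 7
8 = 1 × 7 + 1
7 = 7 × 1 + 0
Continued fraction: [2; 1, 2, 1, 1, 1, 7]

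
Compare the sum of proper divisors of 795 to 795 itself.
deficient

Proper divisors of 795: sum = 1 + 3 + 5 + 15 + 53 + 159 + 265 = 501
Since 501 < 795, 795 is deficient.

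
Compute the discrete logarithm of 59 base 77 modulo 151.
30

Baby-step giant-step with step n = ⌈√151⌉ = 13.
Baby steps 77^j mod 151 (j:value) for j=0..12: 0:1, 1:77, 2:40, 3:60, 4:90, 5:135, 6:127, 7:115, 8:97, 9:70, 10:105, 11:82, 12:123.
Giant-step multiplier: 77^(-13) ≡ 77^(150-13) = 77^137 ≡ 133 (mod 151).
Giant steps γ_i = 59·133^i mod 151: γ_0=59, γ_1=146, γ_2=90 (in table at j=4).
x = i·n + j = 2·13 + 4 = 30.
Check: 77^30 ≡ 59 (mod 151).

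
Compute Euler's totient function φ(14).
6

14 = 2 × 7
φ(n) = n × ∏(1 - 1/p) for each prime p dividing n
φ(14) = 14 × (1 - 1/2) × (1 - 1/7) = 6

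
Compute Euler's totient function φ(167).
166

167 = 167
φ(n) = n × ∏(1 - 1/p) for each prime p dividing n
φ(167) = 167 × (1 - 1/167) = 166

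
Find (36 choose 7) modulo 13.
3

Using Lucas' theorem:
Write n=36 and k=7 in base 13:
n in base 13: [2, 10]
k in base 13: [0, 7]
C(36,7) mod 13 = ∏ C(n_i, k_i) mod 13
Digit binomials (mod 13): C(2,0) = 1; C(10,7) = 120 ≡ 3
Product: 1 × 3 = 3 ≡ 3 (mod 13)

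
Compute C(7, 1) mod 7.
0

Using Lucas' theorem:
Write n=7 and k=1 in base 7:
n in base 7: [1, 0]
k in base 7: [0, 1]
C(7,1) mod 7 = ∏ C(n_i, k_i) mod 7
Digit binomials (mod 7): C(1,0) = 1; C(0,1) = 0 (k_i > n_i)
Product: 1 × 0 = 0 ≡ 0 (mod 7)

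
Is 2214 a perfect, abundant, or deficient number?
abundant

Proper divisors of 2214: sum = 1 + 2 + 3 + 6 + 9 + 18 + 27 + 41 + 54 + 82 + 123 + 246 + 369 + 738 + 1107 = 2826
Since 2826 > 2214, 2214 is abundant.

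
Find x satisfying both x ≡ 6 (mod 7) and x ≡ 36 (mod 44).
300

Using Chinese Remainder Theorem:
M = 7 × 44 = 308
M1 = 44, M2 = 7
y1 = 44^(-1) mod 7 = 4
y2 = 7^(-1) mod 44 = 19
x = (6×44×4 + 36×7×19) mod 308 = 300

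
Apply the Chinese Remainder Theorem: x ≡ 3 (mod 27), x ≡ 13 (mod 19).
165

Using Chinese Remainder Theorem:
M = 27 × 19 = 513
M1 = 19, M2 = 27
y1 = 19^(-1) mod 27 = 10
y2 = 27^(-1) mod 19 = 12
x = (3×19×10 + 13×27×12) mod 513 = 165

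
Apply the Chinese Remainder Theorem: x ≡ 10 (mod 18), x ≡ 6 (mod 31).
316

Using Chinese Remainder Theorem:
M = 18 × 31 = 558
M1 = 31, M2 = 18
y1 = 31^(-1) mod 18 = 7
y2 = 18^(-1) mod 31 = 19
x = (10×31×7 + 6×18×19) mod 558 = 316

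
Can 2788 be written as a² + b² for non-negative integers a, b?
22² + 48² (a=22, b=48)

Factorization: 2788 = 2^2 × 17 × 41
By Fermat: n is sum of two squares iff every prime p ≡ 3 (mod 4) appears to even power.
All primes ≡ 3 (mod 4) appear to even power.
Search a = 0, 1, 2, … for 2788 - a² a perfect square: first hit at a = 22: 2788 - 484 = 2304 = 48².
2788 = 22² + 48² = 484 + 2304 ✓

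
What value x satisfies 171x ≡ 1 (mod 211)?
58

gcd(171, 211) = 1, so the inverse exists.
Extended Euclidean algorithm on (211, 171):
211 = 1 × 171 + 40  ⟹  40 = (1)·211 + (-1)·171
171 = 4 × 40 + 11  ⟹  11 = (-4)·211 + (5)·171
40 = 3 × 11 + 7  ⟹  7 = (13)·211 + (-16)·171
11 = 1 × 7 + 4  ⟹  4 = (-17)·211 + (21)·171
7 = 1 × 4 + 3  ⟹  3 = (30)·211 + (-37)·171
4 = 1 × 3 + 1  ⟹  1 = (-47)·211 + (58)·171
So (58)·171 ≡ 1 (mod 211), i.e. 171^(-1) ≡ 58 (mod 211).
Check: 171 × 58 = 9918 ≡ 1 (mod 211)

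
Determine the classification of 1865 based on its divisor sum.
deficient

Proper divisors of 1865: sum = 1 + 5 + 373 = 379
Since 379 < 1865, 1865 is deficient.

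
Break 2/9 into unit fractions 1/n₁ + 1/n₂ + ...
1/5 + 1/45

Greedy algorithm:
2/9: ceiling(9/2) = 5, use 1/5
1/45: ceiling(45/1) = 45, use 1/45
Result: 2/9 = 1/5 + 1/45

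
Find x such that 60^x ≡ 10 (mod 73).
63

Baby-step giant-step with step n = ⌈√73⌉ = 9.
Baby steps 60^j mod 73 (j:value) for j=0..8: 0:1, 1:60, 2:23, 3:66, 4:18, 5:58, 6:49, 7:20, 8:32.
Giant-step multiplier: 60^(-9) ≡ 60^(72-9) = 60^63 ≡ 10 (mod 73).
Giant steps γ_i = 10·10^i mod 73: γ_0=10, γ_1=27, γ_2=51, γ_3=72, γ_4=63, γ_5=46, γ_6=22, γ_7=1 (in table at j=0).
x = i·n + j = 7·9 + 0 = 63.
Check: 60^63 ≡ 10 (mod 73).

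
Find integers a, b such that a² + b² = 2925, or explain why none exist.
3² + 54² (a=3, b=54)

Factorization: 2925 = 3^2 × 5^2 × 13
By Fermat: n is sum of two squares iff every prime p ≡ 3 (mod 4) appears to even power.
All primes ≡ 3 (mod 4) appear to even power.
Search a = 0, 1, 2, … for 2925 - a² a perfect square: first hit at a = 3: 2925 - 9 = 2916 = 54².
2925 = 3² + 54² = 9 + 2916 ✓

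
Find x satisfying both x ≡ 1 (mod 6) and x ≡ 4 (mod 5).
19

Using Chinese Remainder Theorem:
M = 6 × 5 = 30
M1 = 5, M2 = 6
y1 = 5^(-1) mod 6 = 5
y2 = 6^(-1) mod 5 = 1
x = (1×5×5 + 4×6×1) mod 30 = 19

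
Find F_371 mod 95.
89

Matrix identity: Q^n = [[F_(n+1), F_n], [F_n, F_(n-1)]] with Q = [[1,1],[1,0]].
n = 371 = 101110011₂. Square-and-multiply, entries mod 95:
Q^1 = [[1,1],[1,0]]
Q^2 = (Q^1)² = [[2,1],[1,1]]
Q^5 = (Q^2)²·Q = [[8,5],[5,3]]
Q^11 = (Q^5)²·Q = [[49,89],[89,55]]
Q^23 = (Q^11)²·Q = [[8,62],[62,41]]
Q^46 = (Q^23)² = [[13,93],[93,15]]
Q^92 = (Q^46)² = [[78,39],[39,39]]
Q^185 = (Q^92)²·Q = [[8,5],[5,3]]
Q^371 = (Q^185)²·Q = [[49,89],[89,55]]
F_371 mod 95 = Q^371[0][1] = 89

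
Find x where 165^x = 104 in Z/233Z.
226

Baby-step giant-step with step n = ⌈√233⌉ = 16.
Baby steps 165^j mod 233 (j:value) for j=0..15: 0:1, 1:165, 2:197, 3:118, 4:131, 5:179, 6:177, 7:80, 8:152, 9:149, 10:120, 11:228, 12:107, 13:180, 14:109, 15:44.
Giant-step multiplier: 165^(-16) ≡ 165^(232-16) = 165^216 ≡ 63 (mod 233).
Giant steps γ_i = 104·63^i mod 233: γ_0=104, γ_1=28, γ_2=133, γ_3=224, γ_4=132, γ_5=161, γ_6=124, γ_7=123, γ_8=60, γ_9=52, γ_10=14, γ_11=183, γ_12=112, γ_13=66, γ_14=197 (in table at j=2).
x = i·n + j = 14·16 + 2 = 226.
Check: 165^226 ≡ 104 (mod 233).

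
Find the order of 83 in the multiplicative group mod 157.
156

157 is prime, so ord(83) divides φ(157) = 156.
Divisors of 156: 1, 2, 3, 4, 6, 12, 13, 26, 39, 52, 78, 156.
Repeated squaring: 83^1 ≡ 83, 83^2 ≡ 138, 83^4 ≡ 47, 83^8 ≡ 11, 83^16 ≡ 121, 83^32 ≡ 40, 83^64 ≡ 30, 83^128 ≡ 115 (mod 157).
Test 83^d mod 157 for each divisor d in increasing order:
83^1 ≡ 83
83^2 ≡ 138
83^3 = 83^2·83^1 ≡ 150
83^4 ≡ 47
83^6 = 83^4·83^2 ≡ 49
83^12 = 83^8·83^4 ≡ 46
83^13 = 83^8·83^4·83^1 ≡ 50
83^26 = 83^16·83^8·83^2 ≡ 145
83^39 = 83^32·83^4·83^2·83^1 ≡ 28
83^52 = 83^32·83^16·83^4 ≡ 144
83^78 = 83^64·83^8·83^4·83^2 ≡ 156
83^156 = 83^128·83^16·83^8·83^4 ≡ 1  ← first divisor giving 1
The order is 156.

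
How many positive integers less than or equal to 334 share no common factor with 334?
166

334 = 2 × 167
φ(n) = n × ∏(1 - 1/p) for each prime p dividing n
φ(334) = 334 × (1 - 1/2) × (1 - 1/167) = 166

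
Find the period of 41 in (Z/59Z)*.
29

59 is prime, so ord(41) divides φ(59) = 58.
Divisors of 58: 1, 2, 29, 58.
Repeated squaring: 41^1 ≡ 41, 41^2 ≡ 29, 41^4 ≡ 15, 41^8 ≡ 48, 41^16 ≡ 3, 41^32 ≡ 9 (mod 59).
Test 41^d mod 59 for each divisor d in increasing order:
41^1 ≡ 41
41^2 ≡ 29
41^29 = 41^16·41^8·41^4·41^1 ≡ 1  ← first divisor giving 1
The order is 29.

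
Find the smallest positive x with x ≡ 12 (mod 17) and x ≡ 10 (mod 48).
250

Using Chinese Remainder Theorem:
M = 17 × 48 = 816
M1 = 48, M2 = 17
y1 = 48^(-1) mod 17 = 11
y2 = 17^(-1) mod 48 = 17
x = (12×48×11 + 10×17×17) mod 816 = 250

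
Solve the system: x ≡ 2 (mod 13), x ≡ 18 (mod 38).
132

Using Chinese Remainder Theorem:
M = 13 × 38 = 494
M1 = 38, M2 = 13
y1 = 38^(-1) mod 13 = 12
y2 = 13^(-1) mod 38 = 3
x = (2×38×12 + 18×13×3) mod 494 = 132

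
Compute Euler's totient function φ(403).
360

403 = 13 × 31
φ(n) = n × ∏(1 - 1/p) for each prime p dividing n
φ(403) = 403 × (1 - 1/13) × (1 - 1/31) = 360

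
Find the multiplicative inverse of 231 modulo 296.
255

gcd(231, 296) = 1, so the inverse exists.
Extended Euclidean algorithm on (296, 231):
296 = 1 × 231 + 65  ⟹  65 = (1)·296 + (-1)·231
231 = 3 × 65 + 36  ⟹  36 = (-3)·296 + (4)·231
65 = 1 × 36 + 29  ⟹  29 = (4)·296 + (-5)·231
36 = 1 × 29 + 7  ⟹  7 = (-7)·296 + (9)·231
29 = 4 × 7 + 1  ⟹  1 = (32)·296 + (-41)·231
So (-41)·231 ≡ 1 (mod 296), i.e. 231^(-1) ≡ -41 ≡ 255 (mod 296).
Check: 231 × 255 = 58905 ≡ 1 (mod 296)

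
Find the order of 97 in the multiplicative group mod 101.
25

101 is prime, so ord(97) divides φ(101) = 100.
Divisors of 100: 1, 2, 4, 5, 10, 20, 25, 50, 100.
Repeated squaring: 97^1 ≡ 97, 97^2 ≡ 16, 97^4 ≡ 54, 97^8 ≡ 88, 97^16 ≡ 68, 97^32 ≡ 79, 97^64 ≡ 80 (mod 101).
Test 97^d mod 101 for each divisor d in increasing order:
97^1 ≡ 97
97^2 ≡ 16
97^4 ≡ 54
97^5 = 97^4·97^1 ≡ 87
97^10 = 97^8·97^2 ≡ 95
97^20 = 97^16·97^4 ≡ 36
97^25 = 97^16·97^8·97^1 ≡ 1  ← first divisor giving 1
The order is 25.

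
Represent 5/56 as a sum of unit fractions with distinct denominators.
1/12 + 1/168

Greedy algorithm:
5/56: ceiling(56/5) = 12, use 1/12
1/168: ceiling(168/1) = 168, use 1/168
Result: 5/56 = 1/12 + 1/168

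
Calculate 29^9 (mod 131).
115

Repeated squaring. Binary of 9 = 1001.
29^1 ≡ 29 (mod 131); 29^2 ≡ 55 (mod 131); 29^4 ≡ 12 (mod 131); 29^8 ≡ 13 (mod 131)
29^9 = 29^1 × 29^8 ≡ 115 (mod 131)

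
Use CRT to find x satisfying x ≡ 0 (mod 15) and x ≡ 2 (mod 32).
450

Using Chinese Remainder Theorem:
M = 15 × 32 = 480
M1 = 32, M2 = 15
y1 = 32^(-1) mod 15 = 8
y2 = 15^(-1) mod 32 = 15
x = (0×32×8 + 2×15×15) mod 480 = 450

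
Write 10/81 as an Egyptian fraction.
1/9 + 1/81

Greedy algorithm:
10/81: ceiling(81/10) = 9, use 1/9
1/81: ceiling(81/1) = 81, use 1/81
Result: 10/81 = 1/9 + 1/81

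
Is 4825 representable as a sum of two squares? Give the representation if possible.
8² + 69² (a=8, b=69)

Factorization: 4825 = 5^2 × 193
By Fermat: n is sum of two squares iff every prime p ≡ 3 (mod 4) appears to even power.
All primes ≡ 3 (mod 4) appear to even power.
Search a = 0, 1, 2, … for 4825 - a² a perfect square: first hit at a = 8: 4825 - 64 = 4761 = 69².
4825 = 8² + 69² = 64 + 4761 ✓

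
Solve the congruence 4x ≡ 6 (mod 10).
x ≡ 4 (mod 5)

gcd(4, 10) = 2, which divides 6, so solutions exist.
Divide through by 2: 2x ≡ 3 (mod 5).
Find 2^(-1) mod 5 by the extended Euclidean algorithm:
5 = 2 × 2 + 1  ⟹  1 = (1)·5 + (-2)·2
So (-2)·2 ≡ 1 (mod 5), i.e. 2^(-1) ≡ -2 ≡ 3 (mod 5).
x ≡ 3 × 3 = 9 ≡ 4 (mod 5).
Check: 4 × 4 = 16 ≡ 6 (mod 10).
x ≡ 4 (mod 5), giving 2 solutions mod 10.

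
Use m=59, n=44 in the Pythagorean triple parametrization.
(1545, 5192, 5417)

Euclid's formula: a = m² - n², b = 2mn, c = m² + n²
m = 59, n = 44
a = 59² - 44² = 3481 - 1936 = 1545
b = 2 × 59 × 44 = 5192
c = 59² + 44² = 3481 + 1936 = 5417
Verification: 1545² + 5192² = 2387025 + 26956864 = 29343889 = 5417² ✓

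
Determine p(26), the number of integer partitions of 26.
2436

p(n) counts ways to write n as a sum of positive integers (order ignored).
Euler's pentagonal recurrence: p(k) = p(k-1) + p(k-2) - p(k-5) - p(k-7) + p(k-12) + p(k-15) - ... (offsets j(3j∓1)/2, signs ++--, p(0)=1, p(<0)=0).
DP table for k = 0..25: p(0)=1, p(1)=1, p(2)=2, p(3)=3, p(4)=5, p(5)=7, p(6)=11, p(7)=15, p(8)=22, p(9)=30, p(10)=42, p(11)=56, p(12)=77, p(13)=101, p(14)=135, p(15)=176, p(16)=231, p(17)=297, p(18)=385, p(19)=490, p(20)=627, p(21)=792, p(22)=1002, p(23)=1255, p(24)=1575, p(25)=1958.
Final step: p(26) = p(25) + p(24) - p(21) - p(19) + p(14) + p(11) - p(4) - p(0)
= 1958 + 1575 - 792 - 490 + 135 + 56 - 5 - 1
= 2436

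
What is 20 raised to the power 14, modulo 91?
36

Repeated squaring. Binary of 14 = 1110.
20^1 ≡ 20 (mod 91); 20^2 ≡ 36 (mod 91); 20^4 ≡ 22 (mod 91); 20^8 ≡ 29 (mod 91)
20^14 = 20^2 × 20^4 × 20^8 ≡ 36 (mod 91)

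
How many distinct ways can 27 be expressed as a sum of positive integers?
3010

p(n) counts ways to write n as a sum of positive integers (order ignored).
Euler's pentagonal recurrence: p(k) = p(k-1) + p(k-2) - p(k-5) - p(k-7) + p(k-12) + p(k-15) - ... (offsets j(3j∓1)/2, signs ++--, p(0)=1, p(<0)=0).
DP table for k = 0..26: p(0)=1, p(1)=1, p(2)=2, p(3)=3, p(4)=5, p(5)=7, p(6)=11, p(7)=15, p(8)=22, p(9)=30, p(10)=42, p(11)=56, p(12)=77, p(13)=101, p(14)=135, p(15)=176, p(16)=231, p(17)=297, p(18)=385, p(19)=490, p(20)=627, p(21)=792, p(22)=1002, p(23)=1255, p(24)=1575, p(25)=1958, p(26)=2436.
Final step: p(27) = p(26) + p(25) - p(22) - p(20) + p(15) + p(12) - p(5) - p(1)
= 2436 + 1958 - 1002 - 627 + 176 + 77 - 7 - 1
= 3010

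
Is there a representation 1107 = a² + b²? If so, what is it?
Not possible

Factorization: 1107 = 3^3 × 41
By Fermat: n is sum of two squares iff every prime p ≡ 3 (mod 4) appears to even power.
Prime(s) ≡ 3 (mod 4) with odd exponent: [(3, 3)]
Therefore 1107 cannot be expressed as a² + b².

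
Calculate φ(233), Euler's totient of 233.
232

233 = 233
φ(n) = n × ∏(1 - 1/p) for each prime p dividing n
φ(233) = 233 × (1 - 1/233) = 232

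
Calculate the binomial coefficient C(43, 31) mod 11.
8

Using Lucas' theorem:
Write n=43 and k=31 in base 11:
n in base 11: [3, 10]
k in base 11: [2, 9]
C(43,31) mod 11 = ∏ C(n_i, k_i) mod 11
Digit binomials (mod 11): C(3,2) = 3; C(10,9) = 10
Product: 3 × 10 = 30 ≡ 8 (mod 11)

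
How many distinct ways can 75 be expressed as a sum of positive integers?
8118264

p(n) counts ways to write n as a sum of positive integers (order ignored).
Euler's pentagonal recurrence: p(k) = p(k-1) + p(k-2) - p(k-5) - p(k-7) + p(k-12) + p(k-15) - ... (offsets j(3j∓1)/2, signs ++--, p(0)=1, p(<0)=0).
DP table for k = 0..74: p(0)=1, p(1)=1, p(2)=2, p(3)=3, p(4)=5, p(5)=7, p(6)=11, p(7)=15, p(8)=22, p(9)=30, p(10)=42, p(11)=56, p(12)=77, p(13)=101, p(14)=135, p(15)=176, p(16)=231, p(17)=297, p(18)=385, p(19)=490, p(20)=627, p(21)=792, p(22)=1002, p(23)=1255, p(24)=1575, p(25)=1958, p(26)=2436, p(27)=3010, p(28)=3718, p(29)=4565, p(30)=5604, p(31)=6842, p(32)=8349, p(33)=10143, p(34)=12310, p(35)=14883, p(36)=17977, p(37)=21637, p(38)=26015, p(39)=31185, p(40)=37338, p(41)=44583, p(42)=53174, p(43)=63261, p(44)=75175, p(45)=89134, p(46)=105558, p(47)=124754, p(48)=147273, p(49)=173525, p(50)=204226, p(51)=239943, p(52)=281589, p(53)=329931, p(54)=386155, p(55)=451276, p(56)=526823, p(57)=614154, p(58)=715220, p(59)=831820, p(60)=966467, p(61)=1121505, p(62)=1300156, p(63)=1505499, p(64)=1741630, p(65)=2012558, p(66)=2323520, p(67)=2679689, p(68)=3087735, p(69)=3554345, p(70)=4087968, p(71)=4697205, p(72)=5392783, p(73)=6185689, p(74)=7089500.
Final step: p(75) = p(74) + p(73) - p(70) - p(68) + p(63) + p(60) - p(53) - p(49) + p(40) + p(35) - p(24) - p(18) + p(5)
= 7089500 + 6185689 - 4087968 - 3087735 + 1505499 + 966467 - 329931 - 173525 + 37338 + 14883 - 1575 - 385 + 7
= 8118264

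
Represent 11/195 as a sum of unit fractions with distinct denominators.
1/18 + 1/1170

Greedy algorithm:
11/195: ceiling(195/11) = 18, use 1/18
1/1170: ceiling(1170/1) = 1170, use 1/1170
Result: 11/195 = 1/18 + 1/1170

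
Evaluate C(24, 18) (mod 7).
0

Using Lucas' theorem:
Write n=24 and k=18 in base 7:
n in base 7: [3, 3]
k in base 7: [2, 4]
C(24,18) mod 7 = ∏ C(n_i, k_i) mod 7
Digit binomials (mod 7): C(3,2) = 3; C(3,4) = 0 (k_i > n_i)
Product: 3 × 0 = 0 ≡ 0 (mod 7)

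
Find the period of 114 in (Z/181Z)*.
15

181 is prime, so ord(114) divides φ(181) = 180.
Divisors of 180: 1, 2, 3, 4, 5, 6, 9, 10, 12, 15, 18, 20, 30, 36, 45, 60, 90, 180.
Repeated squaring: 114^1 ≡ 114, 114^2 ≡ 145, 114^4 ≡ 29, 114^8 ≡ 117, 114^16 ≡ 114, 114^32 ≡ 145, 114^64 ≡ 29, 114^128 ≡ 117 (mod 181).
Test 114^d mod 181 for each divisor d in increasing order:
114^1 ≡ 114
114^2 ≡ 145
114^3 = 114^2·114^1 ≡ 59
114^4 ≡ 29
114^5 = 114^4·114^1 ≡ 48
114^6 = 114^4·114^2 ≡ 42
114^9 = 114^8·114^1 ≡ 125
114^10 = 114^8·114^2 ≡ 132
114^12 = 114^8·114^4 ≡ 135
114^15 = 114^8·114^4·114^2·114^1 ≡ 1  ← first divisor giving 1
The order is 15.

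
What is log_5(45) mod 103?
79

Baby-step giant-step with step n = ⌈√103⌉ = 11.
Baby steps 5^j mod 103 (j:value) for j=0..10: 0:1, 1:5, 2:25, 3:22, 4:7, 5:35, 6:72, 7:51, 8:49, 9:39, 10:92.
Giant-step multiplier: 5^(-11) ≡ 5^(102-11) = 5^91 ≡ 88 (mod 103).
Giant steps γ_i = 45·88^i mod 103: γ_0=45, γ_1=46, γ_2=31, γ_3=50, γ_4=74, γ_5=23, γ_6=67, γ_7=25 (in table at j=2).
x = i·n + j = 7·11 + 2 = 79.
Check: 5^79 ≡ 45 (mod 103).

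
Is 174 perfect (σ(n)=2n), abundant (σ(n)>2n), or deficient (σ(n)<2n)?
abundant

Proper divisors of 174: sum = 1 + 2 + 3 + 6 + 29 + 58 + 87 = 186
Since 186 > 174, 174 is abundant.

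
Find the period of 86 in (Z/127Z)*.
126

127 is prime, so ord(86) divides φ(127) = 126.
Divisors of 126: 1, 2, 3, 6, 7, 9, 14, 18, 21, 42, 63, 126.
Repeated squaring: 86^1 ≡ 86, 86^2 ≡ 30, 86^4 ≡ 11, 86^8 ≡ 121, 86^16 ≡ 36, 86^32 ≡ 26, 86^64 ≡ 41 (mod 127).
Test 86^d mod 127 for each divisor d in increasing order:
86^1 ≡ 86
86^2 ≡ 30
86^3 = 86^2·86^1 ≡ 40
86^6 = 86^4·86^2 ≡ 76
86^7 = 86^4·86^2·86^1 ≡ 59
86^9 = 86^8·86^1 ≡ 119
86^14 = 86^8·86^4·86^2 ≡ 52
86^18 = 86^16·86^2 ≡ 64
86^21 = 86^16·86^4·86^1 ≡ 20
86^42 = 86^32·86^8·86^2 ≡ 19
86^63 = 86^32·86^16·86^8·86^4·86^2·86^1 ≡ 126
86^126 = 86^64·86^32·86^16·86^8·86^4·86^2 ≡ 1  ← first divisor giving 1
The order is 126.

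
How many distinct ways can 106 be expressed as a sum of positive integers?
384276336

p(n) counts ways to write n as a sum of positive integers (order ignored).
Euler's pentagonal recurrence: p(k) = p(k-1) + p(k-2) - p(k-5) - p(k-7) + p(k-12) + p(k-15) - ... (offsets j(3j∓1)/2, signs ++--, p(0)=1, p(<0)=0).
DP table for k = 0..105: p(0)=1, p(1)=1, p(2)=2, p(3)=3, p(4)=5, p(5)=7, p(6)=11, p(7)=15, p(8)=22, p(9)=30, p(10)=42, p(11)=56, p(12)=77, p(13)=101, p(14)=135, p(15)=176, p(16)=231, p(17)=297, p(18)=385, p(19)=490, p(20)=627, p(21)=792, p(22)=1002, p(23)=1255, p(24)=1575, p(25)=1958, p(26)=2436, p(27)=3010, p(28)=3718, p(29)=4565, p(30)=5604, p(31)=6842, p(32)=8349, p(33)=10143, p(34)=12310, p(35)=14883, p(36)=17977, p(37)=21637, p(38)=26015, p(39)=31185, p(40)=37338, p(41)=44583, p(42)=53174, p(43)=63261, p(44)=75175, p(45)=89134, p(46)=105558, p(47)=124754, p(48)=147273, p(49)=173525, p(50)=204226, p(51)=239943, p(52)=281589, p(53)=329931, p(54)=386155, p(55)=451276, p(56)=526823, p(57)=614154, p(58)=715220, p(59)=831820, p(60)=966467, p(61)=1121505, p(62)=1300156, p(63)=1505499, p(64)=1741630, p(65)=2012558, p(66)=2323520, p(67)=2679689, p(68)=3087735, p(69)=3554345, p(70)=4087968, p(71)=4697205, p(72)=5392783, p(73)=6185689, p(74)=7089500, p(75)=8118264, p(76)=9289091, p(77)=10619863, p(78)=12132164, p(79)=13848650, p(80)=15796476, p(81)=18004327, p(82)=20506255, p(83)=23338469, p(84)=26543660, p(85)=30167357, p(86)=34262962, p(87)=38887673, p(88)=44108109, p(89)=49995925, p(90)=56634173, p(91)=64112359, p(92)=72533807, p(93)=82010177, p(94)=92669720, p(95)=104651419, p(96)=118114304, p(97)=133230930, p(98)=150198136, p(99)=169229875, p(100)=190569292, p(101)=214481126, p(102)=241265379, p(103)=271248950, p(104)=304801365, p(105)=342325709.
Final step: p(106) = p(105) + p(104) - p(101) - p(99) + p(94) + p(91) - p(84) - p(80) + p(71) + p(66) - p(55) - p(49) + p(36) + p(29) - p(14) - p(6)
= 342325709 + 304801365 - 214481126 - 169229875 + 92669720 + 64112359 - 26543660 - 15796476 + 4697205 + 2323520 - 451276 - 173525 + 17977 + 4565 - 135 - 11
= 384276336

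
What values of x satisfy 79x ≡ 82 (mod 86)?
x ≡ 62 (mod 86)

gcd(79, 86) = 1, which divides 82, so solutions exist.
Find 79^(-1) mod 86 by the extended Euclidean algorithm:
86 = 1 × 79 + 7  ⟹  7 = (1)·86 + (-1)·79
79 = 11 × 7 + 2  ⟹  2 = (-11)·86 + (12)·79
7 = 3 × 2 + 1  ⟹  1 = (34)·86 + (-37)·79
So (-37)·79 ≡ 1 (mod 86), i.e. 79^(-1) ≡ -37 ≡ 49 (mod 86).
x ≡ 49 × 82 = 4018 ≡ 62 (mod 86).
Check: 79 × 62 = 4898 ≡ 82 (mod 86).
Unique solution: x ≡ 62 (mod 86)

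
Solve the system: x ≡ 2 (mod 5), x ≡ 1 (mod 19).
77

Using Chinese Remainder Theorem:
M = 5 × 19 = 95
M1 = 19, M2 = 5
y1 = 19^(-1) mod 5 = 4
y2 = 5^(-1) mod 19 = 4
x = (2×19×4 + 1×5×4) mod 95 = 77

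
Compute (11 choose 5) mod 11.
0

Using Lucas' theorem:
Write n=11 and k=5 in base 11:
n in base 11: [1, 0]
k in base 11: [0, 5]
C(11,5) mod 11 = ∏ C(n_i, k_i) mod 11
Digit binomials (mod 11): C(1,0) = 1; C(0,5) = 0 (k_i > n_i)
Product: 1 × 0 = 0 ≡ 0 (mod 11)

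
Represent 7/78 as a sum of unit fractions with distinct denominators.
1/12 + 1/156

Greedy algorithm:
7/78: ceiling(78/7) = 12, use 1/12
1/156: ceiling(156/1) = 156, use 1/156
Result: 7/78 = 1/12 + 1/156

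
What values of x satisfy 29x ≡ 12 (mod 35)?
x ≡ 33 (mod 35)

gcd(29, 35) = 1, which divides 12, so solutions exist.
Find 29^(-1) mod 35 by the extended Euclidean algorithm:
35 = 1 × 29 + 6  ⟹  6 = (1)·35 + (-1)·29
29 = 4 × 6 + 5  ⟹  5 = (-4)·35 + (5)·29
6 = 1 × 5 + 1  ⟹  1 = (5)·35 + (-6)·29
So (-6)·29 ≡ 1 (mod 35), i.e. 29^(-1) ≡ -6 ≡ 29 (mod 35).
x ≡ 29 × 12 = 348 ≡ 33 (mod 35).
Check: 29 × 33 = 957 ≡ 12 (mod 35).
Unique solution: x ≡ 33 (mod 35)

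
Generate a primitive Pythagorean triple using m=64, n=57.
(847, 7296, 7345)

Euclid's formula: a = m² - n², b = 2mn, c = m² + n²
m = 64, n = 57
a = 64² - 57² = 4096 - 3249 = 847
b = 2 × 64 × 57 = 7296
c = 64² + 57² = 4096 + 3249 = 7345
Verification: 847² + 7296² = 717409 + 53231616 = 53949025 = 7345² ✓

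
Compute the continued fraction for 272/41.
[6; 1, 1, 1, 2, 1, 3]

Euclidean algorithm steps:
272 = 6 × 41 + 26
41 = 1 × 26 + 15
26 = 1 × 15 + 11
15 = 1 × 11 + 4
11 = 2 × 4 + 3
4 = 1 × 3 + 1
3 = 3 × 1 + 0
Continued fraction: [6; 1, 1, 1, 2, 1, 3]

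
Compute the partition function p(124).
2841940500

p(n) counts ways to write n as a sum of positive integers (order ignored).
Euler's pentagonal recurrence: p(k) = p(k-1) + p(k-2) - p(k-5) - p(k-7) + p(k-12) + p(k-15) - ... (offsets j(3j∓1)/2, signs ++--, p(0)=1, p(<0)=0).
DP table for k = 0..123: p(0)=1, p(1)=1, p(2)=2, p(3)=3, p(4)=5, p(5)=7, p(6)=11, p(7)=15, p(8)=22, p(9)=30, p(10)=42, p(11)=56, p(12)=77, p(13)=101, p(14)=135, p(15)=176, p(16)=231, p(17)=297, p(18)=385, p(19)=490, p(20)=627, p(21)=792, p(22)=1002, p(23)=1255, p(24)=1575, p(25)=1958, p(26)=2436, p(27)=3010, p(28)=3718, p(29)=4565, p(30)=5604, p(31)=6842, p(32)=8349, p(33)=10143, p(34)=12310, p(35)=14883, p(36)=17977, p(37)=21637, p(38)=26015, p(39)=31185, p(40)=37338, p(41)=44583, p(42)=53174, p(43)=63261, p(44)=75175, p(45)=89134, p(46)=105558, p(47)=124754, p(48)=147273, p(49)=173525, p(50)=204226, p(51)=239943, p(52)=281589, p(53)=329931, p(54)=386155, p(55)=451276, p(56)=526823, p(57)=614154, p(58)=715220, p(59)=831820, p(60)=966467, p(61)=1121505, p(62)=1300156, p(63)=1505499, p(64)=1741630, p(65)=2012558, p(66)=2323520, p(67)=2679689, p(68)=3087735, p(69)=3554345, p(70)=4087968, p(71)=4697205, p(72)=5392783, p(73)=6185689, p(74)=7089500, p(75)=8118264, p(76)=9289091, p(77)=10619863, p(78)=12132164, p(79)=13848650, p(80)=15796476, p(81)=18004327, p(82)=20506255, p(83)=23338469, p(84)=26543660, p(85)=30167357, p(86)=34262962, p(87)=38887673, p(88)=44108109, p(89)=49995925, p(90)=56634173, p(91)=64112359, p(92)=72533807, p(93)=82010177, p(94)=92669720, p(95)=104651419, p(96)=118114304, p(97)=133230930, p(98)=150198136, p(99)=169229875, p(100)=190569292, p(101)=214481126, p(102)=241265379, p(103)=271248950, p(104)=304801365, p(105)=342325709, p(106)=384276336, p(107)=431149389, p(108)=483502844, p(109)=541946240, p(110)=607163746, p(111)=679903203, p(112)=761002156, p(113)=851376628, p(114)=952050665, p(115)=1064144451, p(116)=1188908248, p(117)=1327710076, p(118)=1482074143, p(119)=1653668665, p(120)=1844349560, p(121)=2056148051, p(122)=2291320912, p(123)=2552338241.
Final step: p(124) = p(123) + p(122) - p(119) - p(117) + p(112) + p(109) - p(102) - p(98) + p(89) + p(84) - p(73) - p(67) + p(54) + p(47) - p(32) - p(24) + p(7)
= 2552338241 + 2291320912 - 1653668665 - 1327710076 + 761002156 + 541946240 - 241265379 - 150198136 + 49995925 + 26543660 - 6185689 - 2679689 + 386155 + 124754 - 8349 - 1575 + 15
= 2841940500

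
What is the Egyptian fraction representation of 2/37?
1/19 + 1/703

Greedy algorithm:
2/37: ceiling(37/2) = 19, use 1/19
1/703: ceiling(703/1) = 703, use 1/703
Result: 2/37 = 1/19 + 1/703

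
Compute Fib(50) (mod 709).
347

Matrix identity: Q^n = [[F_(n+1), F_n], [F_n, F_(n-1)]] with Q = [[1,1],[1,0]].
n = 50 = 110010₂. Square-and-multiply, entries mod 709:
Q^1 = [[1,1],[1,0]]
Q^3 = (Q^1)²·Q = [[3,2],[2,1]]
Q^6 = (Q^3)² = [[13,8],[8,5]]
Q^12 = (Q^6)² = [[233,144],[144,89]]
Q^25 = (Q^12)²·Q = [[154,580],[580,283]]
Q^50 = (Q^25)² = [[653,347],[347,306]]
F_50 mod 709 = Q^50[0][1] = 347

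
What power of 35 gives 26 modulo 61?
31

Baby-step giant-step with step n = ⌈√61⌉ = 8.
Baby steps 35^j mod 61 (j:value) for j=0..7: 0:1, 1:35, 2:5, 3:53, 4:25, 5:21, 6:3, 7:44.
Giant-step multiplier: 35^(-8) ≡ 35^(60-8) = 35^52 ≡ 57 (mod 61).
Giant steps γ_i = 26·57^i mod 61: γ_0=26, γ_1=18, γ_2=50, γ_3=44 (in table at j=7).
x = i·n + j = 3·8 + 7 = 31.
Check: 35^31 ≡ 26 (mod 61).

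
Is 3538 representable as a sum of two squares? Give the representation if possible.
17² + 57² (a=17, b=57)

Factorization: 3538 = 2 × 29 × 61
By Fermat: n is sum of two squares iff every prime p ≡ 3 (mod 4) appears to even power.
All primes ≡ 3 (mod 4) appear to even power.
Search a = 0, 1, 2, … for 3538 - a² a perfect square: first hit at a = 17: 3538 - 289 = 3249 = 57².
3538 = 17² + 57² = 289 + 3249 ✓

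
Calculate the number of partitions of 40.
37338

p(n) counts ways to write n as a sum of positive integers (order ignored).
Euler's pentagonal recurrence: p(k) = p(k-1) + p(k-2) - p(k-5) - p(k-7) + p(k-12) + p(k-15) - ... (offsets j(3j∓1)/2, signs ++--, p(0)=1, p(<0)=0).
DP table for k = 0..39: p(0)=1, p(1)=1, p(2)=2, p(3)=3, p(4)=5, p(5)=7, p(6)=11, p(7)=15, p(8)=22, p(9)=30, p(10)=42, p(11)=56, p(12)=77, p(13)=101, p(14)=135, p(15)=176, p(16)=231, p(17)=297, p(18)=385, p(19)=490, p(20)=627, p(21)=792, p(22)=1002, p(23)=1255, p(24)=1575, p(25)=1958, p(26)=2436, p(27)=3010, p(28)=3718, p(29)=4565, p(30)=5604, p(31)=6842, p(32)=8349, p(33)=10143, p(34)=12310, p(35)=14883, p(36)=17977, p(37)=21637, p(38)=26015, p(39)=31185.
Final step: p(40) = p(39) + p(38) - p(35) - p(33) + p(28) + p(25) - p(18) - p(14) + p(5) + p(0)
= 31185 + 26015 - 14883 - 10143 + 3718 + 1958 - 385 - 135 + 7 + 1
= 37338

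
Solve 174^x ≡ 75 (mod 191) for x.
72

Baby-step giant-step with step n = ⌈√191⌉ = 14.
Baby steps 174^j mod 191 (j:value) for j=0..13: 0:1, 1:174, 2:98, 3:53, 4:54, 5:37, 6:135, 7:188, 8:51, 9:88, 10:32, 11:29, 12:80, 13:168.
Giant-step multiplier: 174^(-14) ≡ 174^(190-14) = 174^176 ≡ 85 (mod 191).
Giant steps γ_i = 75·85^i mod 191: γ_0=75, γ_1=72, γ_2=8, γ_3=107, γ_4=118, γ_5=98 (in table at j=2).
x = i·n + j = 5·14 + 2 = 72.
Check: 174^72 ≡ 75 (mod 191).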